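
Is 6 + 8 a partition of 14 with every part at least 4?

The parts sum to 14, and the condition 'every summand is at least 4' holds.

Yes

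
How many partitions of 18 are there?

385

Enumerating by decreasing first part gives 385 partitions in all.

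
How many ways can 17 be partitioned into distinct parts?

38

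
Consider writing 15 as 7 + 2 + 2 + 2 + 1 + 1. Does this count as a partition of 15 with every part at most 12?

The parts sum to 15, and the condition 'no summand exceeds 12' holds.

Yes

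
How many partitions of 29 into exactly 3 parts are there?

A partial list (first 12 by largest part):
1, 1, 27
1, 2, 26
1, 3, 25
2, 2, 25
1, 4, 24
2, 3, 24
1, 5, 23
2, 4, 23
3, 3, 23
1, 6, 22
2, 5, 22
3, 4, 22
…and 58 more, for 70 total.

70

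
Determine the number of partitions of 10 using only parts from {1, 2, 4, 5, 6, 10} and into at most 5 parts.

Listing the qualifying partitions of 10:
10
6,4
6,2,2
6,2,1,1
6,1,1,1,1
5,5
5,4,1
5,2,2,1
5,2,1,1,1
4,4,2
4,4,1,1
4,2,2,2
4,2,2,1,1
2,2,2,2,2

14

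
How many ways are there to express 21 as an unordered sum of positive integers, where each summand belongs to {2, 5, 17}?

3

Listing the qualifying partitions of 21:
17 + 2 + 2
5 + 5 + 5 + 2 + 2 + 2
5 + 2 + 2 + 2 + 2 + 2 + 2 + 2 + 2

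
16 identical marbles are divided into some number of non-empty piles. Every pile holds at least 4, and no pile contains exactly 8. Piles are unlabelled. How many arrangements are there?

9

They are:
16
4+12
5+11
6+10
7+9
4+5+7
4+6+6
5+5+6
4+4+4+4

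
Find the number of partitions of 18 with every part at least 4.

Listing the qualifying partitions of 18:
18
14, 4
13, 5
12, 6
11, 7
10, 8
10, 4, 4
9, 9
9, 5, 4
8, 6, 4
8, 5, 5
7, 7, 4
7, 6, 5
6, 6, 6
6, 4, 4, 4
5, 5, 4, 4
Counting gives 16.

16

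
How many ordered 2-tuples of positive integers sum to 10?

Place 1 bars in the 9 internal gaps of a row of 10 dots: C(9,1) = 9.

9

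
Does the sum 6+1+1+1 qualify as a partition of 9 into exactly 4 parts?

Yes

The parts sum to 9, and the condition 'there are exactly 4 summands' holds.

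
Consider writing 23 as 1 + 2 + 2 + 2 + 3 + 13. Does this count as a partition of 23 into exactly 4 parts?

The parts sum to 23, and the condition 'there are exactly 4 summands' is violated.

No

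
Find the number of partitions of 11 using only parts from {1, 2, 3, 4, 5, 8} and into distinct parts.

They are:
8, 3
8, 2, 1
5, 4, 2
5, 3, 2, 1

4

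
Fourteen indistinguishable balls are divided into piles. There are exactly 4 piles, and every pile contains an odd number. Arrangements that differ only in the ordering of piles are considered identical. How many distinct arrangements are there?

Listing the qualifying partitions of 14:
1,1,1,11
1,1,3,9
1,1,5,7
1,3,3,7
1,3,5,5
3,3,3,5
That's 6 in total.

6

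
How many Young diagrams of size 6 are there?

11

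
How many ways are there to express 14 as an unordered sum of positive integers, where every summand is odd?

22

Listing the qualifying partitions of 14:
1,13
3,11
1,1,1,11
5,9
1,1,3,9
1,1,1,1,1,9
7,7
1,1,5,7
1,3,3,7
1,1,1,1,3,7
1,1,1,1,1,1,1,7
1,3,5,5
1,1,1,1,5,5
3,3,3,5
1,1,1,3,3,5
1,1,1,1,1,1,3,5
1,1,1,1,1,1,1,1,1,5
1,1,3,3,3,3
1,1,1,1,1,3,3,3
1,1,1,1,1,1,1,1,3,3
1,1,1,1,1,1,1,1,1,1,1,3
1,1,1,1,1,1,1,1,1,1,1,1,1,1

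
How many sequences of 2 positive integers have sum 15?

By stars and bars with positive parts, the count is C(14,1) = 14.

14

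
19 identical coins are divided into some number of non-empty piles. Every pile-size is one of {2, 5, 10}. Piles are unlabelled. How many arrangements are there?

3

Enumerating:
2,2,5,10
2,2,5,5,5
2,2,2,2,2,2,2,5
Counting gives 3.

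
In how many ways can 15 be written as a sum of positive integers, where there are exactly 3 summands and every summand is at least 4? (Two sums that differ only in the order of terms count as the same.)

3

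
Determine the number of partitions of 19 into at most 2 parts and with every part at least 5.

6

The partitions of 19 that satisfy the conditions:
19
5+14
6+13
7+12
8+11
9+10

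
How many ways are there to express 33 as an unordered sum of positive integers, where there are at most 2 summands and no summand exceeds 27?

They are:
27+6
26+7
25+8
24+9
23+10
22+11
21+12
20+13
19+14
18+15
17+16

11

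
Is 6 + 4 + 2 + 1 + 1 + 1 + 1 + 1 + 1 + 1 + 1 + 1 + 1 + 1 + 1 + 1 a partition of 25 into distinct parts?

No

The parts sum to 25, and the condition 'all summands are distinct' is violated.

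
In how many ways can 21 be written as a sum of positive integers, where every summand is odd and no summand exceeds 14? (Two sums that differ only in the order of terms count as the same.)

A partial list (first 12 by largest part):
1,7,13
3,5,13
1,1,1,5,13
1,1,3,3,13
1,1,1,1,1,3,13
1,1,1,1,1,1,1,1,13
1,9,11
3,7,11
1,1,1,7,11
5,5,11
1,1,3,5,11
1,1,1,1,1,5,11
…and 56 more, for 68 total.

68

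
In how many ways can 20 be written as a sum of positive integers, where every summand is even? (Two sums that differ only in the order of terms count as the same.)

There are too many to list fully; the first 12 (by largest part) are:
20
18+2
16+4
16+2+2
14+6
14+4+2
14+2+2+2
12+8
12+6+2
12+4+4
12+4+2+2
12+2+2+2+2
…and 30 more, for 42 total.

42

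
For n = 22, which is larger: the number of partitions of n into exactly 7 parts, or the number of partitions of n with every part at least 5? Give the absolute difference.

113

Partitions of 22 into exactly 7 parts: 131.
Partitions of 22 with every part at least 5: 18.
|131 − 18| = 113.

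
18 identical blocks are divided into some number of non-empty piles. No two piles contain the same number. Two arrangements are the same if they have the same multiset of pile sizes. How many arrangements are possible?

46

There are too many to list fully; the first 12 (by largest part) are:
18
17,1
16,2
15,3
15,2,1
14,4
14,3,1
13,5
13,4,1
13,3,2
12,6
12,5,1
…and 34 more, for 46 total.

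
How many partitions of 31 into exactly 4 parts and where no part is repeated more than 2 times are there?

Counting exhaustively, 215 partitions satisfy the conditions.

215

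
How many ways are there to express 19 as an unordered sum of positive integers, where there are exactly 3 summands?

A partial list (first 12 by largest part):
17, 1, 1
16, 2, 1
15, 3, 1
15, 2, 2
14, 4, 1
14, 3, 2
13, 5, 1
13, 4, 2
13, 3, 3
12, 6, 1
12, 5, 2
12, 4, 3
…and 18 more, for 30 total.

30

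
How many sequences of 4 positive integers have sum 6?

10

Place 3 bars in the 5 internal gaps of a row of 6 dots: C(5,3) = 10.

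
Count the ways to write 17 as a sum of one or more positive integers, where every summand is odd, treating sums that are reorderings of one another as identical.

38

There are too many to list fully; the first 12 (by largest part) are:
17
15 + 1 + 1
13 + 3 + 1
13 + 1 + 1 + 1 + 1
11 + 5 + 1
11 + 3 + 3
11 + 3 + 1 + 1 + 1
11 + 1 + 1 + 1 + 1 + 1 + 1
9 + 7 + 1
9 + 5 + 3
9 + 5 + 1 + 1 + 1
9 + 3 + 3 + 1 + 1
…and 26 more, for 38 total.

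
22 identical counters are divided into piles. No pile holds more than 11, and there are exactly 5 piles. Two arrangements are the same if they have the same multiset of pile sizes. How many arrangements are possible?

Direct enumeration gives 92 partitions.

92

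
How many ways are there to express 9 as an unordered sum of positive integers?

30

A partial list (first 12 by largest part):
9
8, 1
7, 2
7, 1, 1
6, 3
6, 2, 1
6, 1, 1, 1
5, 4
5, 3, 1
5, 2, 2
5, 2, 1, 1
5, 1, 1, 1, 1
…and 18 more, for 30 total.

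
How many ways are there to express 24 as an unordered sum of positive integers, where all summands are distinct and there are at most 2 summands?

12

They are:
24
1+23
2+22
3+21
4+20
5+19
6+18
7+17
8+16
9+15
10+14
11+13
Counting gives 12.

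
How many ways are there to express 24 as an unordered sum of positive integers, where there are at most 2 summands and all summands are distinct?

12

Listing the qualifying partitions of 24:
24
23+1
22+2
21+3
20+4
19+5
18+6
17+7
16+8
15+9
14+10
13+11
That's 12 in total.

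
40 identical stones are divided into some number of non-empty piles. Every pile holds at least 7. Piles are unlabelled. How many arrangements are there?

96

Enumerating by decreasing first part gives 96 partitions in all.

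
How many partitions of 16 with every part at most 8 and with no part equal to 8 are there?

164

Counting exhaustively, 164 partitions satisfy the conditions.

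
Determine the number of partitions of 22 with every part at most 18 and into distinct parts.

84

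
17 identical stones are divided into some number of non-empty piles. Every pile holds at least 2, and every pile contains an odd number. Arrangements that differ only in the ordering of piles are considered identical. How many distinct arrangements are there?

The partitions of 17 that satisfy the conditions:
17
11+3+3
9+5+3
7+7+3
7+5+5
5+3+3+3+3

6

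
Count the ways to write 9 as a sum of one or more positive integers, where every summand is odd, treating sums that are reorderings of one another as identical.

Enumerating:
9
7+1+1
5+3+1
5+1+1+1+1
3+3+3
3+3+1+1+1
3+1+1+1+1+1+1
1+1+1+1+1+1+1+1+1
Counting gives 8.

8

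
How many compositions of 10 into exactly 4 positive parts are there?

84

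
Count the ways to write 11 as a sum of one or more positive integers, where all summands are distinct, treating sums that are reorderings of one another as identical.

12

Enumerating:
11
10, 1
9, 2
8, 3
8, 2, 1
7, 4
7, 3, 1
6, 5
6, 4, 1
6, 3, 2
5, 4, 2
5, 3, 2, 1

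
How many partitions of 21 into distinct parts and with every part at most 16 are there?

There are too many to list fully; the first 12 (by largest part) are:
16,5
16,4,1
16,3,2
15,6
15,5,1
15,4,2
15,3,2,1
14,7
14,6,1
14,5,2
14,4,3
14,4,2,1
…and 57 more, for 69 total.

69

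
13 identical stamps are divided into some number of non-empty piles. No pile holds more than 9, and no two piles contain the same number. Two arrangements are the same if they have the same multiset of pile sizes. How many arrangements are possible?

13

Enumerating:
9+4
9+3+1
8+5
8+4+1
8+3+2
7+6
7+5+1
7+4+2
7+3+2+1
6+5+2
6+4+3
6+4+2+1
5+4+3+1
That's 13 in total.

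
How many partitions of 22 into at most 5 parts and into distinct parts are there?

88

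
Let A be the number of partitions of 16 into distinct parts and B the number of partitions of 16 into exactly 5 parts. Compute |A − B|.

5

Partitions of 16 into distinct parts: 32.
Partitions of 16 into exactly 5 parts: 37.
|32 − 37| = 5.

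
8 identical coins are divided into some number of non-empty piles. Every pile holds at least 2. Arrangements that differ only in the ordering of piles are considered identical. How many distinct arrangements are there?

7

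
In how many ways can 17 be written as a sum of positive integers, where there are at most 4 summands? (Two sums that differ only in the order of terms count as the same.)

Systematic enumeration (by largest part, then next-largest, …) yields 72.

72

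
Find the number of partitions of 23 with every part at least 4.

There are too many to list fully; the first 12 (by largest part) are:
23
19 + 4
18 + 5
17 + 6
16 + 7
15 + 8
15 + 4 + 4
14 + 9
14 + 5 + 4
13 + 10
13 + 6 + 4
13 + 5 + 5
…and 27 more, for 39 total.

39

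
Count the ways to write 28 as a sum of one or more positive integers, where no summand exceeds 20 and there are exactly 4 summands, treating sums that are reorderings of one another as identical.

There are 158 such partitions.

158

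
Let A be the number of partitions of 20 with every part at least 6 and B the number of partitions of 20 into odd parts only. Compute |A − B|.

Partitions of 20 with every part at least 6: 8.
Partitions of 20 into odd parts only: 64.
|8 − 64| = 56.

56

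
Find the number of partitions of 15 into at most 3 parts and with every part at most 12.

Listing the qualifying partitions of 15:
12, 3
12, 2, 1
11, 4
11, 3, 1
11, 2, 2
10, 5
10, 4, 1
10, 3, 2
9, 6
9, 5, 1
9, 4, 2
9, 3, 3
8, 7
8, 6, 1
8, 5, 2
8, 4, 3
7, 7, 1
7, 6, 2
7, 5, 3
7, 4, 4
6, 6, 3
6, 5, 4
5, 5, 5

23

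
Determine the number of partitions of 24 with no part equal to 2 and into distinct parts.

70

There are too many to list fully; the first 12 (by largest part) are:
24
1+23
3+21
4+20
1+3+20
5+19
1+4+19
6+18
1+5+18
7+17
1+6+17
3+4+17
…and 58 more, for 70 total.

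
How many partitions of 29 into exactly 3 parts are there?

A partial list (first 12 by largest part):
27 + 1 + 1
26 + 2 + 1
25 + 3 + 1
25 + 2 + 2
24 + 4 + 1
24 + 3 + 2
23 + 5 + 1
23 + 4 + 2
23 + 3 + 3
22 + 6 + 1
22 + 5 + 2
22 + 4 + 3
…and 58 more, for 70 total.

70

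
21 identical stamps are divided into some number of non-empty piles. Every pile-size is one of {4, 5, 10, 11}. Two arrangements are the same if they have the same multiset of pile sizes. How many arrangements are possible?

The partitions of 21 that satisfy the conditions:
11+10
11+5+5
5+4+4+4+4
Counting gives 3.

3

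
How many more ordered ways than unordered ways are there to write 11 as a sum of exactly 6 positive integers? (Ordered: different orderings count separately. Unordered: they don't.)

245

Ordered (compositions into 6 parts): C(10,5) = 252.
Unordered (partitions into 6 parts): 7.
Difference: 252 − 7 = 245.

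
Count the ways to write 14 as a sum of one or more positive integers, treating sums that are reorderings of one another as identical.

135

Systematic enumeration (by largest part, then next-largest, …) yields 135.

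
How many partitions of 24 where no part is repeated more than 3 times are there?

722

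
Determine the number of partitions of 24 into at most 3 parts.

61

A partial list (first 12 by largest part):
24
23, 1
22, 2
22, 1, 1
21, 3
21, 2, 1
20, 4
20, 3, 1
20, 2, 2
19, 5
19, 4, 1
19, 3, 2
…and 49 more, for 61 total.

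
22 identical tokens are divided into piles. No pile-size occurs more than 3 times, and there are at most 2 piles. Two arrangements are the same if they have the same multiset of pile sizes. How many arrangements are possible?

They are:
22
21,1
20,2
19,3
18,4
17,5
16,6
15,7
14,8
13,9
12,10
11,11
Counting gives 12.

12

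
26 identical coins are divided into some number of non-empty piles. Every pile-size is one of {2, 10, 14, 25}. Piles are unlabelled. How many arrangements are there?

5

Enumerating:
14+10+2
14+2+2+2+2+2+2
10+10+2+2+2
10+2+2+2+2+2+2+2+2
2+2+2+2+2+2+2+2+2+2+2+2+2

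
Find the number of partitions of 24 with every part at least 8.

7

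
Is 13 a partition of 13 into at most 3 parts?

Yes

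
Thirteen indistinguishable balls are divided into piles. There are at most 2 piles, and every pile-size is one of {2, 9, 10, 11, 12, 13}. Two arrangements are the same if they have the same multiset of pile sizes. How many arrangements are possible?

2

Enumerating:
13
2+11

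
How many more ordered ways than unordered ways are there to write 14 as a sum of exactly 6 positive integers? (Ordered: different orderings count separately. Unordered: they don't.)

Ordered (compositions into 6 parts): C(13,5) = 1287.
Unordered (partitions into 6 parts): 20.
Difference: 1287 − 20 = 1267.

1267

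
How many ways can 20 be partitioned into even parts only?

A partial list (first 12 by largest part):
20
2,18
4,16
2,2,16
6,14
2,4,14
2,2,2,14
8,12
2,6,12
4,4,12
2,2,4,12
2,2,2,2,12
…and 30 more, for 42 total.

42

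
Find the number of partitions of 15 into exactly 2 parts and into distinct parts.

Enumerating:
14 + 1
13 + 2
12 + 3
11 + 4
10 + 5
9 + 6
8 + 7
Counting gives 7.

7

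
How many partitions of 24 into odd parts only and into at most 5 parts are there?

29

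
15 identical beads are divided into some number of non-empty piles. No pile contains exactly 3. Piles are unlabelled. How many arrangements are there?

99

Counting exhaustively, 99 partitions satisfy the conditions.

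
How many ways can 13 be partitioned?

101

Counting exhaustively, 101 partitions satisfy the conditions.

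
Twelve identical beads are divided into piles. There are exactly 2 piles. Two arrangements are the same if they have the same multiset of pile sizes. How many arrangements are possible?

6

Listing the qualifying partitions of 12:
1,11
2,10
3,9
4,8
5,7
6,6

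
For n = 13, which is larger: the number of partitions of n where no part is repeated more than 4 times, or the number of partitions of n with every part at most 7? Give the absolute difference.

6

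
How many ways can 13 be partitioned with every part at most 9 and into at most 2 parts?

Enumerating:
9,4
8,5
7,6
Counting gives 3.

3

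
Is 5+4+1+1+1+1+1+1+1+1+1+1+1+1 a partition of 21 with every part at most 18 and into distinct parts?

The parts sum to 21, and the condition 'all summands are distinct' is violated.

No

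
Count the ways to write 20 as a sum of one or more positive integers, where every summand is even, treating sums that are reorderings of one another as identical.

There are too many to list fully; the first 12 (by largest part) are:
20
18+2
16+4
16+2+2
14+6
14+4+2
14+2+2+2
12+8
12+6+2
12+4+4
12+4+2+2
12+2+2+2+2
…and 30 more, for 42 total.

42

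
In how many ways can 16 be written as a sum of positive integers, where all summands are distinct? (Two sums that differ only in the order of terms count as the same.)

There are too many to list fully; the first 12 (by largest part) are:
16
15+1
14+2
13+3
13+2+1
12+4
12+3+1
11+5
11+4+1
11+3+2
10+6
10+5+1
…and 20 more, for 32 total.

32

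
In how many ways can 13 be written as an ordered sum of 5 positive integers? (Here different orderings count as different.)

495

Place 4 bars in the 12 internal gaps of a row of 13 dots: C(12,4) = 495.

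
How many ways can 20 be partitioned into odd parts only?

A partial list (first 12 by largest part):
1,19
3,17
1,1,1,17
5,15
1,1,3,15
1,1,1,1,1,15
7,13
1,1,5,13
1,3,3,13
1,1,1,1,3,13
1,1,1,1,1,1,1,13
9,11
…and 52 more, for 64 total.

64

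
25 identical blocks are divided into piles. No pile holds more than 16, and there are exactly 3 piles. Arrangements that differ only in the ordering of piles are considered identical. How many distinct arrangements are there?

36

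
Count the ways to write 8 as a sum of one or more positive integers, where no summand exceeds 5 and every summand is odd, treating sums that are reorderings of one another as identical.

5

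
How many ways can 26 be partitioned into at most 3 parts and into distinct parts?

There are too many to list fully; the first 12 (by largest part) are:
26
25,1
24,2
23,3
23,2,1
22,4
22,3,1
21,5
21,4,1
21,3,2
20,6
20,5,1
…and 45 more, for 57 total.

57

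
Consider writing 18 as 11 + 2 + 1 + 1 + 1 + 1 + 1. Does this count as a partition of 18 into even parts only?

No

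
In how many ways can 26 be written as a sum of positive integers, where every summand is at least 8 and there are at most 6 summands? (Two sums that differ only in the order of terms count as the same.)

The partitions of 26 that satisfy the conditions:
26
18, 8
17, 9
16, 10
15, 11
14, 12
13, 13
10, 8, 8
9, 9, 8
Counting gives 9.

9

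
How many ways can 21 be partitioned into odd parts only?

76

Counting exhaustively, 76 partitions satisfy the conditions.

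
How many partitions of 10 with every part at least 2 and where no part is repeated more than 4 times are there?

11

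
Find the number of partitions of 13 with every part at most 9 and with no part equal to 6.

79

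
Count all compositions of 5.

16

There are 4 gaps and each independently is a cut or not, giving 2^4 = 16.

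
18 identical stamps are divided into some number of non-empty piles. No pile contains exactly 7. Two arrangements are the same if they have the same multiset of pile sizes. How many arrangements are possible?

329

A full systematic count gives 329.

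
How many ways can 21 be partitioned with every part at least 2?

165

Systematic enumeration (by largest part, then next-largest, …) yields 165.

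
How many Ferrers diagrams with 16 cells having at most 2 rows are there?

9

Listing the qualifying partitions of 16:
16
1 + 15
2 + 14
3 + 13
4 + 12
5 + 11
6 + 10
7 + 9
8 + 8
That's 9 in total.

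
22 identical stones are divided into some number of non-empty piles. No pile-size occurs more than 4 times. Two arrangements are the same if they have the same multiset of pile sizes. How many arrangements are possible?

Systematic enumeration (by largest part, then next-largest, …) yields 628.

628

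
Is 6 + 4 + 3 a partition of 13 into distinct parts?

Yes

The parts sum to 13, and the condition 'all summands are distinct' holds.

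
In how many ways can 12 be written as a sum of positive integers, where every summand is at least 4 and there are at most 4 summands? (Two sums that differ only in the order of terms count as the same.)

The partitions of 12 that satisfy the conditions:
12
4 + 8
5 + 7
6 + 6
4 + 4 + 4
That's 5 in total.

5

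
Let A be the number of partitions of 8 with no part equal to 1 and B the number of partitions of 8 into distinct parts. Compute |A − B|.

Partitions of 8 with no part equal to 1: 7.
Partitions of 8 into distinct parts: 6.
|7 − 6| = 1.

1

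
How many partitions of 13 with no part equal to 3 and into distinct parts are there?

12

Listing the qualifying partitions of 13:
13
12 + 1
11 + 2
10 + 2 + 1
9 + 4
8 + 5
8 + 4 + 1
7 + 6
7 + 5 + 1
7 + 4 + 2
6 + 5 + 2
6 + 4 + 2 + 1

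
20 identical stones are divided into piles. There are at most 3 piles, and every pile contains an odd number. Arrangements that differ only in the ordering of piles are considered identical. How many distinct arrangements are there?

5

The partitions of 20 that satisfy the conditions:
1+19
3+17
5+15
7+13
9+11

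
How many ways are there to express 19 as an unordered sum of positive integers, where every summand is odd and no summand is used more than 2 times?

Enumerating:
19
1 + 1 + 17
1 + 3 + 15
1 + 5 + 13
3 + 3 + 13
1 + 7 + 11
3 + 5 + 11
1 + 1 + 3 + 3 + 11
1 + 9 + 9
3 + 7 + 9
5 + 5 + 9
1 + 1 + 3 + 5 + 9
5 + 7 + 7
1 + 1 + 3 + 7 + 7
1 + 1 + 5 + 5 + 7
1 + 3 + 3 + 5 + 7

16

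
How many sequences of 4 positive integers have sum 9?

56

Equivalently, choose which 3 of the 8 gaps become plus signs: C(8,3) = 56.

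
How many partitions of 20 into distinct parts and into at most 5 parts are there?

64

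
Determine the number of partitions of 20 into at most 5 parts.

192

Counting exhaustively, 192 partitions satisfy the conditions.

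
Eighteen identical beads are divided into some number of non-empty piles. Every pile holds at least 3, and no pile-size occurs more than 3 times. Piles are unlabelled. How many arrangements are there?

31

A partial list (first 12 by largest part):
18
15+3
14+4
13+5
12+6
12+3+3
11+7
11+4+3
10+8
10+5+3
10+4+4
9+9
…and 19 more, for 31 total.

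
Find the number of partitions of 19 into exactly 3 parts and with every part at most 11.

The partitions of 19 that satisfy the conditions:
1, 7, 11
2, 6, 11
3, 5, 11
4, 4, 11
1, 8, 10
2, 7, 10
3, 6, 10
4, 5, 10
1, 9, 9
2, 8, 9
3, 7, 9
4, 6, 9
5, 5, 9
3, 8, 8
4, 7, 8
5, 6, 8
5, 7, 7
6, 6, 7

18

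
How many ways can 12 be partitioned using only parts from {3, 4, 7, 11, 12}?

3

Enumerating:
12
4,4,4
3,3,3,3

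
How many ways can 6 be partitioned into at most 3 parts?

They are:
6
5,1
4,2
4,1,1
3,3
3,2,1
2,2,2
That's 7 in total.

7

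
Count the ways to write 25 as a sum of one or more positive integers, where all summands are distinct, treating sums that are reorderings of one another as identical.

A full systematic count gives 142.

142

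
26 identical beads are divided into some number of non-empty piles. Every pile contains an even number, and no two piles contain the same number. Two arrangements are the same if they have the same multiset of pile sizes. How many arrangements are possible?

18

Listing the qualifying partitions of 26:
26
24,2
22,4
20,6
20,4,2
18,8
18,6,2
16,10
16,8,2
16,6,4
14,12
14,10,2
14,8,4
14,6,4,2
12,10,4
12,8,6
12,8,4,2
10,8,6,2
That's 18 in total.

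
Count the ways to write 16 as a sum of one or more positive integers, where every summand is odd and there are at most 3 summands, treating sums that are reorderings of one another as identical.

4

They are:
15, 1
13, 3
11, 5
9, 7
Counting gives 4.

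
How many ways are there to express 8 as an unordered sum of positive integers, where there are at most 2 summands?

5

They are:
8
1, 7
2, 6
3, 5
4, 4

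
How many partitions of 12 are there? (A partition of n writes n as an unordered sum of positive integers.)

77

Systematic enumeration (by largest part, then next-largest, …) yields 77.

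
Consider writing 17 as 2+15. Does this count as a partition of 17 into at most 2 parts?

The parts sum to 17, and the condition 'there are at most 2 summands' holds.

Yes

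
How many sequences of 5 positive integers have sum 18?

A composition of 18 into 5 positive parts is chosen by placing 4 dividers among the 17 gaps between 18 units: C(17,4) = 2380.

2380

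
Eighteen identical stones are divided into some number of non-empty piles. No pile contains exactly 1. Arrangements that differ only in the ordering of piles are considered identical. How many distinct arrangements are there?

88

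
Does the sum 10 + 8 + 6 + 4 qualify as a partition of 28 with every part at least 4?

Yes

The parts sum to 28, and the condition 'every summand is at least 4' holds.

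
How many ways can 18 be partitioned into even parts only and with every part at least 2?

A partial list (first 12 by largest part):
18
16, 2
14, 4
14, 2, 2
12, 6
12, 4, 2
12, 2, 2, 2
10, 8
10, 6, 2
10, 4, 4
10, 4, 2, 2
10, 2, 2, 2, 2
…and 18 more, for 30 total.

30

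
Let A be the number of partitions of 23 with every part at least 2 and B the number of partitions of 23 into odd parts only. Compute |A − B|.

149

Partitions of 23 with every part at least 2: 253.
Partitions of 23 into odd parts only: 104.
|253 − 104| = 149.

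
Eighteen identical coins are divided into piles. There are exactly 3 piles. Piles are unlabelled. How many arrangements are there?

27

There are too many to list fully; the first 12 (by largest part) are:
16+1+1
15+2+1
14+3+1
14+2+2
13+4+1
13+3+2
12+5+1
12+4+2
12+3+3
11+6+1
11+5+2
11+4+3
…and 15 more, for 27 total.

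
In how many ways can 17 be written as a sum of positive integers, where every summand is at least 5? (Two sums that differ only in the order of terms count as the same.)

The partitions of 17 that satisfy the conditions:
17
12+5
11+6
10+7
9+8
7+5+5
6+6+5
That's 7 in total.

7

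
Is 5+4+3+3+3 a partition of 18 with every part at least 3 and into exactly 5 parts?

The parts sum to 18, and the condition 'every summand is at least 3' holds; the condition 'there are exactly 5 summands' holds.

Yes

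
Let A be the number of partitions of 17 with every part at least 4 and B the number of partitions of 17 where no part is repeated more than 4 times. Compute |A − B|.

Partitions of 17 with every part at least 4: 12.
Partitions of 17 where no part is repeated more than 4 times: 205.
|12 − 205| = 193.

193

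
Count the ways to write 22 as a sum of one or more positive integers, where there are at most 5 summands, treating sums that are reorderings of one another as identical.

255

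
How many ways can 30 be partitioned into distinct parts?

296

There are 296 such partitions.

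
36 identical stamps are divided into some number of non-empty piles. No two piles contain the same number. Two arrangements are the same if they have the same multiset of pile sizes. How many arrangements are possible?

668

Counting exhaustively, 668 partitions satisfy the conditions.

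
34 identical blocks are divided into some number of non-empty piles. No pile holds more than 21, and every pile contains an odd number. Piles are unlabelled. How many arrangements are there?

A full systematic count gives 481.

481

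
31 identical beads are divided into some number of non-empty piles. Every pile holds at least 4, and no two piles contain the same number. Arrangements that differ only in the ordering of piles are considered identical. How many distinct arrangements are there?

62

There are too many to list fully; the first 12 (by largest part) are:
31
4+27
5+26
6+25
7+24
8+23
9+22
4+5+22
10+21
4+6+21
11+20
4+7+20
…and 50 more, for 62 total.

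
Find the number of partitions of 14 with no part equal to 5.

105

Direct enumeration gives 105 partitions.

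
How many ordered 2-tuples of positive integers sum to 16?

15

A composition of 16 into 2 positive parts is chosen by placing 1 dividers among the 15 gaps between 16 units: C(15,1) = 15.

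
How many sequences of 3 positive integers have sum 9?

28

A composition of 9 into 3 positive parts is chosen by placing 2 dividers among the 8 gaps between 9 units: C(8,2) = 28.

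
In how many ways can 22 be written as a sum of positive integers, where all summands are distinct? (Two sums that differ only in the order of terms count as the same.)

89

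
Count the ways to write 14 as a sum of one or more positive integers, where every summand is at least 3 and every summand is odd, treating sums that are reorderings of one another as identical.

4

Listing the qualifying partitions of 14:
3,11
5,9
7,7
3,3,3,5
Counting gives 4.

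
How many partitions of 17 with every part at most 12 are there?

285

Systematic enumeration (by largest part, then next-largest, …) yields 285.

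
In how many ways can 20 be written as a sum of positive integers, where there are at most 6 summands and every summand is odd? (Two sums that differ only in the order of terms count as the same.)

34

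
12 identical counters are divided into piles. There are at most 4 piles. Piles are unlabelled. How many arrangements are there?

34

A partial list (first 12 by largest part):
12
1,11
2,10
1,1,10
3,9
1,2,9
1,1,1,9
4,8
1,3,8
2,2,8
1,1,2,8
5,7
…and 22 more, for 34 total.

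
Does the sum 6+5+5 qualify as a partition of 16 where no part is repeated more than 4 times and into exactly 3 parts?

Yes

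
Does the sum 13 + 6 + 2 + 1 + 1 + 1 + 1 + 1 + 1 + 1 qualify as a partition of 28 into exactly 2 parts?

The parts sum to 28, and the condition 'there are exactly 2 summands' is violated.

No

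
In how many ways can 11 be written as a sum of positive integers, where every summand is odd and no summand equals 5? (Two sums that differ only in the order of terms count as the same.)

8

They are:
11
9 + 1 + 1
7 + 3 + 1
7 + 1 + 1 + 1 + 1
3 + 3 + 3 + 1 + 1
3 + 3 + 1 + 1 + 1 + 1 + 1
3 + 1 + 1 + 1 + 1 + 1 + 1 + 1 + 1
1 + 1 + 1 + 1 + 1 + 1 + 1 + 1 + 1 + 1 + 1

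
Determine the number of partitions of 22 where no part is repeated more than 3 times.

484

Systematic enumeration (by largest part, then next-largest, …) yields 484.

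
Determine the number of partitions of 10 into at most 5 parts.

There are too many to list fully; the first 12 (by largest part) are:
10
9, 1
8, 2
8, 1, 1
7, 3
7, 2, 1
7, 1, 1, 1
6, 4
6, 3, 1
6, 2, 2
6, 2, 1, 1
6, 1, 1, 1, 1
…and 18 more, for 30 total.

30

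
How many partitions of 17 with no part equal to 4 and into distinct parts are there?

26

There are too many to list fully; the first 12 (by largest part) are:
17
1+16
2+15
3+14
1+2+14
1+3+13
5+12
2+3+12
6+11
1+5+11
1+2+3+11
7+10
…and 14 more, for 26 total.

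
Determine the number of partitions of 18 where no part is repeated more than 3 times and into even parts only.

22

They are:
18
16+2
14+4
14+2+2
12+6
12+4+2
12+2+2+2
10+8
10+6+2
10+4+4
10+4+2+2
8+8+2
8+6+4
8+6+2+2
8+4+4+2
8+4+2+2+2
6+6+6
6+6+4+2
6+6+2+2+2
6+4+4+4
6+4+4+2+2
4+4+4+2+2+2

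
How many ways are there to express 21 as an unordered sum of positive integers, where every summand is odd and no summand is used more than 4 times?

There are too many to list fully; the first 12 (by largest part) are:
21
19+1+1
17+3+1
17+1+1+1+1
15+5+1
15+3+3
15+3+1+1+1
13+7+1
13+5+3
13+5+1+1+1
13+3+3+1+1
11+9+1
…and 29 more, for 41 total.

41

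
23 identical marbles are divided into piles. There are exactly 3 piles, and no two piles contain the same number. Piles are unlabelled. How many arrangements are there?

33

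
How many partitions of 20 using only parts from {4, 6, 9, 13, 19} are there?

The partitions of 20 that satisfy the conditions:
6 + 6 + 4 + 4
4 + 4 + 4 + 4 + 4

2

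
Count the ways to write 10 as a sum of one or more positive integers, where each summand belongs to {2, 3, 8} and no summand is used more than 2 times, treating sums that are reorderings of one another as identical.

The partitions of 10 that satisfy the conditions:
8 + 2
3 + 3 + 2 + 2

2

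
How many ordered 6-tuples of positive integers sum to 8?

21

By stars and bars with positive parts, the count is C(7,5) = 21.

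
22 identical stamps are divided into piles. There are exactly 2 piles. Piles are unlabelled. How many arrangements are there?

11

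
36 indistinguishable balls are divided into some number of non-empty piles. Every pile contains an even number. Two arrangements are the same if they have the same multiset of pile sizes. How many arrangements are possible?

Counting exhaustively, 385 partitions satisfy the conditions.

385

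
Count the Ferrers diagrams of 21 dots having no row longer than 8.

A full systematic count gives 525.

525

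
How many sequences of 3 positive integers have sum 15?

Equivalently, choose which 2 of the 14 gaps become plus signs: C(14,2) = 91.

91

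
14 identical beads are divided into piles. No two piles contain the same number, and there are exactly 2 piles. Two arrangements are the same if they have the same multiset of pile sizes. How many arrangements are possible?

Listing the qualifying partitions of 14:
13, 1
12, 2
11, 3
10, 4
9, 5
8, 6
That's 6 in total.

6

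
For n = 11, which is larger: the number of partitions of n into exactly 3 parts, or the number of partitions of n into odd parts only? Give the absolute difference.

2

Partitions of 11 into exactly 3 parts: 10.
Partitions of 11 into odd parts only: 12.
|10 − 12| = 2.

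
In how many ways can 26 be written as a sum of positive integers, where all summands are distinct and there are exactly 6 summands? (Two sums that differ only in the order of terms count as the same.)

7

Listing the qualifying partitions of 26:
11+5+4+3+2+1
10+6+4+3+2+1
9+7+4+3+2+1
9+6+5+3+2+1
8+7+5+3+2+1
8+6+5+4+2+1
7+6+5+4+3+1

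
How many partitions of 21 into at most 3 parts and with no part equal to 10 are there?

There are too many to list fully; the first 12 (by largest part) are:
21
20, 1
19, 2
19, 1, 1
18, 3
18, 2, 1
17, 4
17, 3, 1
17, 2, 2
16, 5
16, 4, 1
16, 3, 2
…and 30 more, for 42 total.

42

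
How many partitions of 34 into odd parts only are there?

There are 512 such partitions.

512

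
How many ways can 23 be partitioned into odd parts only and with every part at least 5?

5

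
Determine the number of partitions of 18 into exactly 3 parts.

A partial list (first 12 by largest part):
16, 1, 1
15, 2, 1
14, 3, 1
14, 2, 2
13, 4, 1
13, 3, 2
12, 5, 1
12, 4, 2
12, 3, 3
11, 6, 1
11, 5, 2
11, 4, 3
…and 15 more, for 27 total.

27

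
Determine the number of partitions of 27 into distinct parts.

Counting exhaustively, 192 partitions satisfy the conditions.

192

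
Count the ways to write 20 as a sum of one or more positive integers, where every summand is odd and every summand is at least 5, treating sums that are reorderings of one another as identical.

They are:
15, 5
13, 7
11, 9
5, 5, 5, 5

4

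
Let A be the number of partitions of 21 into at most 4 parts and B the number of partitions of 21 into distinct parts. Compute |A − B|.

Partitions of 21 into at most 4 parts: 120.
Partitions of 21 into distinct parts: 76.
|120 − 76| = 44.

44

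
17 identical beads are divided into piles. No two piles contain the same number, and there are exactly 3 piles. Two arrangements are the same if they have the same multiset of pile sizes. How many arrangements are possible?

Enumerating:
1,2,14
1,3,13
1,4,12
2,3,12
1,5,11
2,4,11
1,6,10
2,5,10
3,4,10
1,7,9
2,6,9
3,5,9
2,7,8
3,6,8
4,5,8
4,6,7

16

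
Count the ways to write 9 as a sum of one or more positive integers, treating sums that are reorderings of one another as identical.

A partial list (first 12 by largest part):
9
1 + 8
2 + 7
1 + 1 + 7
3 + 6
1 + 2 + 6
1 + 1 + 1 + 6
4 + 5
1 + 3 + 5
2 + 2 + 5
1 + 1 + 2 + 5
1 + 1 + 1 + 1 + 5
…and 18 more, for 30 total.

30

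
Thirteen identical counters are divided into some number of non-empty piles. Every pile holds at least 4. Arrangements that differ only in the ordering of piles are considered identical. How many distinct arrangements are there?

The partitions of 13 that satisfy the conditions:
13
9, 4
8, 5
7, 6
5, 4, 4
That's 5 in total.

5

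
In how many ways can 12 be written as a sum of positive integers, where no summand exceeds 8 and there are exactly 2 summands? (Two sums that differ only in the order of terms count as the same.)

They are:
8,4
7,5
6,6
That's 3 in total.

3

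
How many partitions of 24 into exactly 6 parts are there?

199

Direct enumeration gives 199 partitions.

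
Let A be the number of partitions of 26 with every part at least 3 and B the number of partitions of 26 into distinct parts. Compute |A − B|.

7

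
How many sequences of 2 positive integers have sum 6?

Place 1 bars in the 5 internal gaps of a row of 6 dots: C(5,1) = 5.

5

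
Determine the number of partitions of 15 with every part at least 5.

5

The partitions of 15 that satisfy the conditions:
15
10, 5
9, 6
8, 7
5, 5, 5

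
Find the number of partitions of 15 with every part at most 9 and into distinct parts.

17

They are:
9 + 6
9 + 5 + 1
9 + 4 + 2
9 + 3 + 2 + 1
8 + 7
8 + 6 + 1
8 + 5 + 2
8 + 4 + 3
8 + 4 + 2 + 1
7 + 6 + 2
7 + 5 + 3
7 + 5 + 2 + 1
7 + 4 + 3 + 1
6 + 5 + 4
6 + 5 + 3 + 1
6 + 4 + 3 + 2
5 + 4 + 3 + 2 + 1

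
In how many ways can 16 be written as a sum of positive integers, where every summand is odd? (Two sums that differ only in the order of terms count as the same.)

A partial list (first 12 by largest part):
15,1
13,3
13,1,1,1
11,5
11,3,1,1
11,1,1,1,1,1
9,7
9,5,1,1
9,3,3,1
9,3,1,1,1,1
9,1,1,1,1,1,1,1
7,7,1,1
…and 20 more, for 32 total.

32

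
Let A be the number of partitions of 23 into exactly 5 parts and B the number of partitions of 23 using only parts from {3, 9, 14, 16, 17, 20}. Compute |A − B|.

137

Partitions of 23 into exactly 5 parts: 141.
Partitions of 23 using only parts from {3, 9, 14, 16, 17, 20}: 4.
|141 − 4| = 137.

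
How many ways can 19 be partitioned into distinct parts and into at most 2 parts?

10

They are:
19
1,18
2,17
3,16
4,15
5,14
6,13
7,12
8,11
9,10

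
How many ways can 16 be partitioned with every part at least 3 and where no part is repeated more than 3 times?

19

Listing the qualifying partitions of 16:
16
13+3
12+4
11+5
10+6
10+3+3
9+7
9+4+3
8+8
8+5+3
8+4+4
7+6+3
7+5+4
7+3+3+3
6+6+4
6+5+5
6+4+3+3
5+5+3+3
5+4+4+3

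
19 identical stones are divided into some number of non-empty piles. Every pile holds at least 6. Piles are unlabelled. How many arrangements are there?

6

They are:
19
6, 13
7, 12
8, 11
9, 10
6, 6, 7
Counting gives 6.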